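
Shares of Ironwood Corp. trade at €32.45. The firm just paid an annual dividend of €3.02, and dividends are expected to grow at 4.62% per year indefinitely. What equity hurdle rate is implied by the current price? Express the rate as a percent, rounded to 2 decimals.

Rearranging the constant-growth DDM: r = D₁/P₀ + g.
D₁ = 3.02 × (1 + 0.0462) = 3.1595.
r = 3.1595 / 32.45 + 0.0462 = 0.09737 + 0.0462 = 0.14357

14.36%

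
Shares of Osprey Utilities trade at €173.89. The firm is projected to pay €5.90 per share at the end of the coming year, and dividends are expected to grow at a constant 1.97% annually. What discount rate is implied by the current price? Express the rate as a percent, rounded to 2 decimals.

5.36%

Rearranging the constant-growth DDM: r = D₁/P₀ + g.
r = 5.9000 / 173.89 + 0.0197 = 0.03393 + 0.0197 = 0.05363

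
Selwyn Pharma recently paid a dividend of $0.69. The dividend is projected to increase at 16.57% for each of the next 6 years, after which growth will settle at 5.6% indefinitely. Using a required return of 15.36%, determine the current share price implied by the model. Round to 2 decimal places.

Two-stage DDM. Project D₁…D_6 at 0.1657, terminal growth 0.056, discount at r = 0.1536.
D_1 = 0.8043
D_2 = 0.9376
D_3 = 1.0930
D_4 = 1.2741
D_5 = 1.4852
D_6 = 1.7313
Terminal value at t=6: TV = D_7/(r−g) = 1.8282/(0.1536−0.056) = 18.7320
P₀ = 0.8043/(1+0.1536)^1 + 0.9376/(1+0.1536)^2 + 1.0930/(1+0.1536)^3 + 1.2741/(1+0.1536)^4 + 1.4852/(1+0.1536)^5 + 1.7313/(1+0.1536)^6 + 18.7320/(1+0.1536)^6 = 12.2426

$12.24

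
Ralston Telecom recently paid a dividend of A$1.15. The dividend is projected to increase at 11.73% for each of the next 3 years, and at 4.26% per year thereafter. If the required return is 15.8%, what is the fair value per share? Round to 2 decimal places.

Two-stage DDM. Project D₁…D_3 at 0.1173, terminal growth 0.0426, discount at r = 0.158.
D_1 = 1.2849
D_2 = 1.4356
D_3 = 1.6040
Terminal value at t=3: TV = D_4/(r−g) = 1.6723/(0.158−0.0426) = 14.4917
P₀ = 1.2849/(1+0.158)^1 + 1.4356/(1+0.158)^2 + 1.6040/(1+0.158)^3 + 14.4917/(1+0.158)^3 = 12.5455

A$12.55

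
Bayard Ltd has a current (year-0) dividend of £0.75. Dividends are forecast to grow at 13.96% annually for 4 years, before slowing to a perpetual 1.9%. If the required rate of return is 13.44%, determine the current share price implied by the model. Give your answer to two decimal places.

£9.78

Two-stage DDM. Project D₁…D_4 at 0.1396, terminal growth 0.019, discount at r = 0.1344.
D_1 = 0.8547
D_2 = 0.9740
D_3 = 1.1100
D_4 = 1.2649
Terminal value at t=4: TV = D_5/(r−g) = 1.2890/(0.1344−0.019) = 11.1696
P₀ = 0.8547/(1+0.1344)^1 + 0.9740/(1+0.1344)^2 + 1.1100/(1+0.1344)^3 + 1.2649/(1+0.1344)^4 + 11.1696/(1+0.1344)^4 = 9.7794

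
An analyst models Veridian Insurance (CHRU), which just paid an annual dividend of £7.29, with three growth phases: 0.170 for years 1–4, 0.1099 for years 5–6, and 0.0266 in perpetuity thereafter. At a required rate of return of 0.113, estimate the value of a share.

Three-stage DDM. Project D₁…D_6; terminal Gordon value at t=6 with g = 0.0266; discount at r = 0.113.
D_1 = 8.5293
D_2 = 9.9793
D_3 = 11.6758
D_4 = 13.6606
D_5 = 15.1619
D_6 = 16.8282
TV_6 = 17.2759/(0.113−0.0266) = 199.9522
P₀ = Σ Dₜ/(1+r)ᵗ + TV_6/(1+r)^6 = 156.0047

£156.00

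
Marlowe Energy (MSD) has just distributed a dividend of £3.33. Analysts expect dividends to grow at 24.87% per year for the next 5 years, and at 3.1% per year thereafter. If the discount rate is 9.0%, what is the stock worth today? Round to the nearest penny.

Two-stage DDM. Project D₁…D_5 at 0.2487, terminal growth 0.031, discount at r = 0.09.
D_1 = 4.1582
D_2 = 5.1923
D_3 = 6.4836
D_4 = 8.0961
D_5 = 10.1096
Terminal value at t=5: TV = D_6/(r−g) = 10.4230/(0.09−0.031) = 176.6613
P₀ = 4.1582/(1+0.09)^1 + 5.1923/(1+0.09)^2 + 6.4836/(1+0.09)^3 + 8.0961/(1+0.09)^4 + 10.1096/(1+0.09)^5 + 176.6613/(1+0.09)^5 = 140.3154

£140.32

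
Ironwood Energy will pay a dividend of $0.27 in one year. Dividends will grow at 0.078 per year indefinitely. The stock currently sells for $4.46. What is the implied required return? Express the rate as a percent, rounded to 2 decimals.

Rearranging the constant-growth DDM: r = D₁/P₀ + g.
r = 0.2700 / 4.46 + 0.078 = 0.06054 + 0.078 = 0.13854

13.85%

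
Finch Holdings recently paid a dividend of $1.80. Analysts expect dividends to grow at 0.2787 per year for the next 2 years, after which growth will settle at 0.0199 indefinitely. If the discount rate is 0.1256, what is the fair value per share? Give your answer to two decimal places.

$26.78

Two-stage DDM. Project D₁…D_2 at 0.2787, terminal growth 0.0199, discount at r = 0.1256.
D_1 = 2.3017
D_2 = 2.9431
Terminal value at t=2: TV = D_3/(r−g) = 3.0017/(0.1256−0.0199) = 28.3983
P₀ = 2.3017/(1+0.1256)^1 + 2.9431/(1+0.1256)^2 + 28.3983/(1+0.1256)^2 = 26.7820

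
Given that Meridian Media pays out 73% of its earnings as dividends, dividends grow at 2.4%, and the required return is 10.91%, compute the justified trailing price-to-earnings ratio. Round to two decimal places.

8.78

Justified trailing P/E = b(1+g)/(r−g) = 0.73×(1+0.024)/(0.1091−0.024) = 8.7840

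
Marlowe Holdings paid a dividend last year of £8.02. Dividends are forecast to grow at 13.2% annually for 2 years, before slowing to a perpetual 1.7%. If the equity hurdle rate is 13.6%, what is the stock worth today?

Two-stage DDM. Project D₁…D_2 at 0.132, terminal growth 0.017, discount at r = 0.136.
D_1 = 9.0786
D_2 = 10.2770
Terminal value at t=2: TV = D_3/(r−g) = 10.4517/(0.136−0.017) = 87.8297
P₀ = 9.0786/(1+0.136)^1 + 10.2770/(1+0.136)^2 + 87.8297/(1+0.136)^2 = 84.0142

£84.01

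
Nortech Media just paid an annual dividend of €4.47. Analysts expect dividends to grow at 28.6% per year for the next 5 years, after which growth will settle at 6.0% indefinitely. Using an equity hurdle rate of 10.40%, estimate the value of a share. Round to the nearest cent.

Two-stage DDM. Project D₁…D_5 at 0.286, terminal growth 0.06, discount at r = 0.104.
D_1 = 5.7484
D_2 = 7.3925
D_3 = 9.5067
D_4 = 12.2256
D_5 = 15.7222
Terminal value at t=5: TV = D_6/(r−g) = 16.6655/(0.104−0.06) = 378.7613
P₀ = 5.7484/(1+0.104)^1 + 7.3925/(1+0.104)^2 + 9.5067/(1+0.104)^3 + 12.2256/(1+0.104)^4 + 15.7222/(1+0.104)^5 + 378.7613/(1+0.104)^5 = 267.1051

€267.11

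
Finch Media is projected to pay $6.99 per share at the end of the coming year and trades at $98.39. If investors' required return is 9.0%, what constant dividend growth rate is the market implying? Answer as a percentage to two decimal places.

1.90%

From P₀ = D₁/(r − g), the implied growth is g = r − D₁/P₀.
g = 0.09 − 6.99/98.39 = 0.09 − 0.07104 = 0.01896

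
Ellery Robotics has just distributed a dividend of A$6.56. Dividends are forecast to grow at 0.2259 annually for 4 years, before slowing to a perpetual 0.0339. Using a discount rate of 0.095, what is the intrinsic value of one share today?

A$209.46

Two-stage DDM. Project D₁…D_4 at 0.2259, terminal growth 0.0339, discount at r = 0.095.
D_1 = 8.0419
D_2 = 9.8586
D_3 = 12.0856
D_4 = 14.8158
Terminal value at t=4: TV = D_5/(r−g) = 15.3180/(0.095−0.0339) = 250.7040
P₀ = 8.0419/(1+0.095)^1 + 9.8586/(1+0.095)^2 + 12.0856/(1+0.095)^3 + 14.8158/(1+0.095)^4 + 250.7040/(1+0.095)^4 = 209.4602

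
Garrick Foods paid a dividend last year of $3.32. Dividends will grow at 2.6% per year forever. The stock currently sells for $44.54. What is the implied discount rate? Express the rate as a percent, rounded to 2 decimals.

Rearranging the constant-growth DDM: r = D₁/P₀ + g.
D₁ = 3.32 × (1 + 0.026) = 3.4063.
r = 3.4063 / 44.54 + 0.026 = 0.07648 + 0.026 = 0.10248

10.25%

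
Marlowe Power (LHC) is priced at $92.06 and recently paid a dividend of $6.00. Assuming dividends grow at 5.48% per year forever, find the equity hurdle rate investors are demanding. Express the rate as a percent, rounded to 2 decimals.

Rearranging the constant-growth DDM: r = D₁/P₀ + g.
D₁ = 6.00 × (1 + 0.0548) = 6.3288.
r = 6.3288 / 92.06 + 0.0548 = 0.06875 + 0.0548 = 0.12355

12.35%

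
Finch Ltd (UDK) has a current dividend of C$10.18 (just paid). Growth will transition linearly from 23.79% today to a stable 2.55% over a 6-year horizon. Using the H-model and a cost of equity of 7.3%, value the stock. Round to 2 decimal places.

C$356.34

H-model: P₀ = D₀[(1+g_L) + H(g_S−g_L)]/(r−g_L), with H = 6/2 = 3.
P₀ = 10.18 × [(1+0.0255) + 3×(0.2379−0.0255)] / (0.073−0.0255)
   = 10.18 × 1.6627 / 0.0475 = 356.3429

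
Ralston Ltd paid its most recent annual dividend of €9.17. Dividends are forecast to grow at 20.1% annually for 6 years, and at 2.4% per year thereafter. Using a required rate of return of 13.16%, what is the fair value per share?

Two-stage DDM. Project D₁…D_6 at 0.201, terminal growth 0.024, discount at r = 0.1316.
D_1 = 11.0132
D_2 = 13.2268
D_3 = 15.8854
D_4 = 19.0784
D_5 = 22.9131
D_6 = 27.5187
Terminal value at t=6: TV = D_7/(r−g) = 28.1791/(0.1316−0.024) = 261.8877
P₀ = 11.0132/(1+0.1316)^1 + 13.2268/(1+0.1316)^2 + 15.8854/(1+0.1316)^3 + 19.0784/(1+0.1316)^4 + 22.9131/(1+0.1316)^5 + 27.5187/(1+0.1316)^6 + 261.8877/(1+0.1316)^6 = 192.8403

€192.84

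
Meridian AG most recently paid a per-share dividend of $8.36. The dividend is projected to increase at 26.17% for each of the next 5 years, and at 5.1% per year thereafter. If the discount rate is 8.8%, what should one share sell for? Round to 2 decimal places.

Two-stage DDM. Project D₁…D_5 at 0.2617, terminal growth 0.051, discount at r = 0.088.
D_1 = 10.5478
D_2 = 13.3082
D_3 = 16.7909
D_4 = 21.1851
D_5 = 26.7293
Terminal value at t=5: TV = D_6/(r−g) = 28.0924/(0.088−0.051) = 759.2552
P₀ = 10.5478/(1+0.088)^1 + 13.3082/(1+0.088)^2 + 16.7909/(1+0.088)^3 + 21.1851/(1+0.088)^4 + 26.7293/(1+0.088)^5 + 759.2552/(1+0.088)^5 = 564.6416

$564.64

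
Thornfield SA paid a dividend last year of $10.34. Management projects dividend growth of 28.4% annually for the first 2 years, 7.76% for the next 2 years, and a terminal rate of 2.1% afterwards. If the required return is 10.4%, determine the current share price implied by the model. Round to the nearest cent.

Three-stage DDM. Project D₁…D_4; terminal Gordon value at t=4 with g = 0.021; discount at r = 0.104.
D_1 = 13.2766
D_2 = 17.0471
D_3 = 18.3700
D_4 = 19.7955
TV_4 = 20.2112/(0.104−0.021) = 243.5081
P₀ = Σ Dₜ/(1+r)ᵗ + TV_4/(1+r)^4 = 216.9123

$216.91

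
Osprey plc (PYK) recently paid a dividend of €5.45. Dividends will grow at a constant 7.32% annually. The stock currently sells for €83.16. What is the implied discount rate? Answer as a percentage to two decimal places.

Rearranging the constant-growth DDM: r = D₁/P₀ + g.
D₁ = 5.45 × (1 + 0.0732) = 5.8489.
r = 5.8489 / 83.16 + 0.0732 = 0.07033 + 0.0732 = 0.14353

14.35%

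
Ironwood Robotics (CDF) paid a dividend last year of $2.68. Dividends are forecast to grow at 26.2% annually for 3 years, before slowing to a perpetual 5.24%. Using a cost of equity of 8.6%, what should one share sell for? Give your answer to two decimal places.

$142.66

Two-stage DDM. Project D₁…D_3 at 0.262, terminal growth 0.0524, discount at r = 0.086.
D_1 = 3.3822
D_2 = 4.2683
D_3 = 5.3866
Terminal value at t=3: TV = D_4/(r−g) = 5.6688/(0.086−0.0524) = 168.7153
P₀ = 3.3822/(1+0.086)^1 + 4.2683/(1+0.086)^2 + 5.3866/(1+0.086)^3 + 168.7153/(1+0.086)^3 = 142.6629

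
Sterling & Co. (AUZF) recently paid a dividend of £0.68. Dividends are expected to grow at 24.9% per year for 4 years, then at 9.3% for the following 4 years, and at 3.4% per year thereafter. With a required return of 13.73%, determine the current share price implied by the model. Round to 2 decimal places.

£15.49

Three-stage DDM. Project D₁…D_8; terminal Gordon value at t=8 with g = 0.034; discount at r = 0.1373.
D_1 = 0.8493
D_2 = 1.0608
D_3 = 1.3249
D_4 = 1.6549
D_5 = 1.8088
D_6 = 1.9770
D_7 = 2.1608
D_8 = 2.3618
TV_8 = 2.4421/(0.1373−0.034) = 23.6407
P₀ = Σ Dₜ/(1+r)ᵗ + TV_8/(1+r)^8 = 15.4889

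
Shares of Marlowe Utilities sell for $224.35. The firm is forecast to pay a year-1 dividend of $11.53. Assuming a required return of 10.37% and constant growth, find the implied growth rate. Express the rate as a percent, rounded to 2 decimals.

From P₀ = D₁/(r − g), the implied growth is g = r − D₁/P₀.
g = 0.1037 − 11.53/224.35 = 0.1037 − 0.05139 = 0.05231

5.23%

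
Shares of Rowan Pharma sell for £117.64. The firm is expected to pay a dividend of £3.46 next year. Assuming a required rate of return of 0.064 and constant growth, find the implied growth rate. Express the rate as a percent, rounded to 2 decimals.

From P₀ = D₁/(r − g), the implied growth is g = r − D₁/P₀.
g = 0.064 − 3.46/117.64 = 0.064 − 0.02941 = 0.03459

3.46%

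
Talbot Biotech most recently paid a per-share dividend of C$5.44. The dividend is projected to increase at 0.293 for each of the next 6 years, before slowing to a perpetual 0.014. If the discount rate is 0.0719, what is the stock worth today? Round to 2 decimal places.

C$359.71

Two-stage DDM. Project D₁…D_6 at 0.293, terminal growth 0.014, discount at r = 0.0719.
D_1 = 7.0339
D_2 = 9.0949
D_3 = 11.7597
D_4 = 15.2052
D_5 = 19.6604
D_6 = 25.4208
Terminal value at t=6: TV = D_7/(r−g) = 25.7767/(0.0719−0.014) = 445.1941
P₀ = 7.0339/(1+0.0719)^1 + 9.0949/(1+0.0719)^2 + 11.7597/(1+0.0719)^3 + 15.2052/(1+0.0719)^4 + 19.6604/(1+0.0719)^5 + 25.4208/(1+0.0719)^6 + 445.1941/(1+0.0719)^6 = 359.7082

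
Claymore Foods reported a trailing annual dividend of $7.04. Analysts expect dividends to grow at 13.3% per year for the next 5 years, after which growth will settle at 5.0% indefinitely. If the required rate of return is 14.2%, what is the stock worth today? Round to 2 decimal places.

Two-stage DDM. Project D₁…D_5 at 0.133, terminal growth 0.05, discount at r = 0.142.
D_1 = 7.9763
D_2 = 9.0372
D_3 = 10.2391
D_4 = 11.6009
D_5 = 13.1438
Terminal value at t=5: TV = D_6/(r−g) = 13.8010/(0.142−0.05) = 150.0112
P₀ = 7.9763/(1+0.142)^1 + 9.0372/(1+0.142)^2 + 10.2391/(1+0.142)^3 + 11.6009/(1+0.142)^4 + 13.1438/(1+0.142)^5 + 150.0112/(1+0.142)^5 = 111.6077

$111.61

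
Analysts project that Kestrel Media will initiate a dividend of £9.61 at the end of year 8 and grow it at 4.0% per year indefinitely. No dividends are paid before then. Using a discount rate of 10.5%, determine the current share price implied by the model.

Deferred-dividend DDM. At t=7 the remaining stream is a growing perpetuity with first payment D_8 = 9.61.
V_7 = D_8/(r−g) = 9.61/(0.105−0.04) = 147.8462
P₀ = V_7/(1+r)^7 = 147.8462/(1+0.105)^7 = 73.4978

£73.50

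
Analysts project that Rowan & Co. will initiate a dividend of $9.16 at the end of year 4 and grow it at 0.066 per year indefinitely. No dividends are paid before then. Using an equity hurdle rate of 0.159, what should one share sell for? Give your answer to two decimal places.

Deferred-dividend DDM. At t=3 the remaining stream is a growing perpetuity with first payment D_4 = 9.16.
V_3 = D_4/(r−g) = 9.16/(0.159−0.066) = 98.4946
P₀ = V_3/(1+r)^3 = 98.4946/(1+0.159)^3 = 63.2648

$63.26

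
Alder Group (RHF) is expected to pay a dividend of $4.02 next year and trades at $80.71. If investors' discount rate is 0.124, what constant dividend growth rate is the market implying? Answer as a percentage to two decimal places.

From P₀ = D₁/(r − g), the implied growth is g = r − D₁/P₀.
g = 0.124 − 4.02/80.71 = 0.124 − 0.04981 = 0.07419

7.42%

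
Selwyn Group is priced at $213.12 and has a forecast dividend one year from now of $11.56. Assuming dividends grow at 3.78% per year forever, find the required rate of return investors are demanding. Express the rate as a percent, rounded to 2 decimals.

Rearranging the constant-growth DDM: r = D₁/P₀ + g.
r = 11.5600 / 213.12 + 0.0378 = 0.05424 + 0.0378 = 0.09204

9.20%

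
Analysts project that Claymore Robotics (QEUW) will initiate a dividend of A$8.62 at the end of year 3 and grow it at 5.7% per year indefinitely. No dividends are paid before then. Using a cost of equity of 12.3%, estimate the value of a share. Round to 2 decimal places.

A$103.56

Deferred-dividend DDM. At t=2 the remaining stream is a growing perpetuity with first payment D_3 = 8.62.
V_2 = D_3/(r−g) = 8.62/(0.123−0.057) = 130.6061
P₀ = V_2/(1+r)^2 = 130.6061/(1+0.123)^2 = 103.5628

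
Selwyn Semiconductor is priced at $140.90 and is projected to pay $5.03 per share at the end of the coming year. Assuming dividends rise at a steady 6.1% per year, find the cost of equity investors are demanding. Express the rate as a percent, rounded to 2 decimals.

9.67%

Rearranging the constant-growth DDM: r = D₁/P₀ + g.
r = 5.0300 / 140.90 + 0.061 = 0.03570 + 0.061 = 0.09670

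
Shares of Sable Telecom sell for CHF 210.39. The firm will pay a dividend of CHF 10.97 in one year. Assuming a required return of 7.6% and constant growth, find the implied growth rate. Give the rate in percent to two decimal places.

From P₀ = D₁/(r − g), the implied growth is g = r − D₁/P₀.
g = 0.076 − 10.97/210.39 = 0.076 − 0.05214 = 0.02386

2.39%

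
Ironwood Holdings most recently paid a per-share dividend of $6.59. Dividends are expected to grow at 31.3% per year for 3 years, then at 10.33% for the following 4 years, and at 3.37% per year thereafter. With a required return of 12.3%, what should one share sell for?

$181.15

Three-stage DDM. Project D₁…D_7; terminal Gordon value at t=7 with g = 0.0337; discount at r = 0.123.
D_1 = 8.6527
D_2 = 11.3610
D_3 = 14.9169
D_4 = 16.4579
D_5 = 18.1580
D_6 = 20.0337
D_7 = 22.1031
TV_7 = 22.8480/(0.123−0.0337) = 255.8569
P₀ = Σ Dₜ/(1+r)ᵗ + TV_7/(1+r)^7 = 181.1512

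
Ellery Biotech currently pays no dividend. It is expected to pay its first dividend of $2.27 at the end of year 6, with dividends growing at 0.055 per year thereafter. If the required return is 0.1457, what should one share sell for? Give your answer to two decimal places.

$12.68

Deferred-dividend DDM. At t=5 the remaining stream is a growing perpetuity with first payment D_6 = 2.27.
V_5 = D_6/(r−g) = 2.27/(0.1457−0.055) = 25.0276
P₀ = V_5/(1+r)^5 = 25.0276/(1+0.1457)^5 = 12.6784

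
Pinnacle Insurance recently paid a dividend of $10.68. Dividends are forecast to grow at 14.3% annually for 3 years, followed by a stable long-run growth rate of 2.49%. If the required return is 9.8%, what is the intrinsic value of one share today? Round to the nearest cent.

$203.65

Two-stage DDM. Project D₁…D_3 at 0.143, terminal growth 0.0249, discount at r = 0.098.
D_1 = 12.2072
D_2 = 13.9529
D_3 = 15.9481
Terminal value at t=3: TV = D_4/(r−g) = 16.3452/(0.098−0.0249) = 223.6012
P₀ = 12.2072/(1+0.098)^1 + 13.9529/(1+0.098)^2 + 15.9481/(1+0.098)^3 + 223.6012/(1+0.098)^3 = 203.6533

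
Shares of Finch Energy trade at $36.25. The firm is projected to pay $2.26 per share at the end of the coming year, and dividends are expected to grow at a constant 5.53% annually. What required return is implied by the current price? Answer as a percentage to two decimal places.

Rearranging the constant-growth DDM: r = D₁/P₀ + g.
r = 2.2600 / 36.25 + 0.0553 = 0.06234 + 0.0553 = 0.11764

11.76%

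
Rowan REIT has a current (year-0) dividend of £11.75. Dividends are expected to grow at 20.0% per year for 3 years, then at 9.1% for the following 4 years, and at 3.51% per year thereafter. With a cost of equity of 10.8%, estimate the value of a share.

£298.12

Three-stage DDM. Project D₁…D_7; terminal Gordon value at t=7 with g = 0.0351; discount at r = 0.108.
D_1 = 14.1000
D_2 = 16.9200
D_3 = 20.3040
D_4 = 22.1517
D_5 = 24.1675
D_6 = 26.3667
D_7 = 28.7661
TV_7 = 29.7758/(0.108−0.0351) = 408.4467
P₀ = Σ Dₜ/(1+r)ᵗ + TV_7/(1+r)^7 = 298.1169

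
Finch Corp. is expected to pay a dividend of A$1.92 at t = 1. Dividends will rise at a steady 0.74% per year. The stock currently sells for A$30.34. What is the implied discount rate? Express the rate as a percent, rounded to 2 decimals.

Rearranging the constant-growth DDM: r = D₁/P₀ + g.
r = 1.9200 / 30.34 + 0.0074 = 0.06328 + 0.0074 = 0.07068

7.07%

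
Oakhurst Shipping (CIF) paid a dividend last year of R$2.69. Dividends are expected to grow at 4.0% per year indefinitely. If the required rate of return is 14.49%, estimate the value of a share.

Gordon growth model: P₀ = D₁/(r − g). D₁ = 2.69 × (1 + 0.04) = 2.7976.
P₀ = 2.7976 / (0.1449 − 0.04) = 2.7976 / 0.1049 = 26.6692

R$26.67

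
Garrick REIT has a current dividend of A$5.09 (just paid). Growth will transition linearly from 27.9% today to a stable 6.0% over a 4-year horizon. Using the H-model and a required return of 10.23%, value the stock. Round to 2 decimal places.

A$180.26

H-model: P₀ = D₀[(1+g_L) + H(g_S−g_L)]/(r−g_L), with H = 4/2 = 2.
P₀ = 5.09 × [(1+0.06) + 2×(0.279−0.06)] / (0.1023−0.06)
   = 5.09 × 1.4980 / 0.0423 = 180.2558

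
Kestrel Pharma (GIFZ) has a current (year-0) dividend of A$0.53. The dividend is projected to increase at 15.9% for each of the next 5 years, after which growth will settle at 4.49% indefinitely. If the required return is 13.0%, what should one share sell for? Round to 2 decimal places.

A$10.25

Two-stage DDM. Project D₁…D_5 at 0.159, terminal growth 0.0449, discount at r = 0.13.
D_1 = 0.6143
D_2 = 0.7119
D_3 = 0.8251
D_4 = 0.9563
D_5 = 1.1084
Terminal value at t=5: TV = D_6/(r−g) = 1.1582/(0.13−0.0449) = 13.6094
P₀ = 0.6143/(1+0.13)^1 + 0.7119/(1+0.13)^2 + 0.8251/(1+0.13)^3 + 0.9563/(1+0.13)^4 + 1.1084/(1+0.13)^5 + 13.6094/(1+0.13)^5 = 10.2478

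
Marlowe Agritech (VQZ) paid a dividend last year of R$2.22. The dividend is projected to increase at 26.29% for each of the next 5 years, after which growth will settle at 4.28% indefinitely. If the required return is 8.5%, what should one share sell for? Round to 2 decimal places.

Two-stage DDM. Project D₁…D_5 at 0.2629, terminal growth 0.0428, discount at r = 0.085.
D_1 = 2.8036
D_2 = 3.5407
D_3 = 4.4716
D_4 = 5.6471
D_5 = 7.1318
Terminal value at t=5: TV = D_6/(r−g) = 7.4370/(0.085−0.0428) = 176.2326
P₀ = 2.8036/(1+0.085)^1 + 3.5407/(1+0.085)^2 + 4.4716/(1+0.085)^3 + 5.6471/(1+0.085)^4 + 7.1318/(1+0.085)^5 + 176.2326/(1+0.085)^5 = 135.1130

R$135.11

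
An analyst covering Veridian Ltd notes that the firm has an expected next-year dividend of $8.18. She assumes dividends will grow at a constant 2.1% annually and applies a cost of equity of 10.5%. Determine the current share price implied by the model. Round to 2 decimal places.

Gordon growth model: P₀ = D₁/(r − g), with D₁ = 8.18 given directly.
P₀ = 8.1800 / (0.105 − 0.021) = 8.1800 / 0.084 = 97.3810

$97.38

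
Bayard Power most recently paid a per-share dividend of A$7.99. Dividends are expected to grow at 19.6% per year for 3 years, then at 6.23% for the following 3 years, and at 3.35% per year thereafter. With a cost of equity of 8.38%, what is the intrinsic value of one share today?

A$267.98

Three-stage DDM. Project D₁…D_6; terminal Gordon value at t=6 with g = 0.0335; discount at r = 0.0838.
D_1 = 9.5560
D_2 = 11.4290
D_3 = 13.6691
D_4 = 14.5207
D_5 = 15.4253
D_6 = 16.3863
TV_6 = 16.9353/(0.0838−0.0335) = 336.6855
P₀ = Σ Dₜ/(1+r)ᵗ + TV_6/(1+r)^6 = 267.9794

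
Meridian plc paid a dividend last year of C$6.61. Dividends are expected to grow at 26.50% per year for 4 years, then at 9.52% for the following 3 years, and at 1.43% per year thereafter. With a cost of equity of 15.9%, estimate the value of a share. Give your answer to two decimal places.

C$113.70

Three-stage DDM. Project D₁…D_7; terminal Gordon value at t=7 with g = 0.0143; discount at r = 0.159.
D_1 = 8.3617
D_2 = 10.5775
D_3 = 13.3805
D_4 = 16.9264
D_5 = 18.5377
D_6 = 20.3025
D_7 = 22.2353
TV_7 = 22.5533/(0.159−0.0143) = 155.8625
P₀ = Σ Dₜ/(1+r)ᵗ + TV_7/(1+r)^7 = 113.7024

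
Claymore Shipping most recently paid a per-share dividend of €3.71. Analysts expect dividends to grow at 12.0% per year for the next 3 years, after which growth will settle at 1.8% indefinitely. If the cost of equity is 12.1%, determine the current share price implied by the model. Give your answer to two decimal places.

€47.68

Two-stage DDM. Project D₁…D_3 at 0.12, terminal growth 0.018, discount at r = 0.121.
D_1 = 4.1552
D_2 = 4.6538
D_3 = 5.2123
Terminal value at t=3: TV = D_4/(r−g) = 5.3061/(0.121−0.018) = 51.5156
P₀ = 4.1552/(1+0.121)^1 + 4.6538/(1+0.121)^2 + 5.2123/(1+0.121)^3 + 51.5156/(1+0.121)^3 = 47.6799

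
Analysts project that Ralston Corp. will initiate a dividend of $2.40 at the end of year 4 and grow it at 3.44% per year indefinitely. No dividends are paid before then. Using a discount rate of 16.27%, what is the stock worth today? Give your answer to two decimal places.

Deferred-dividend DDM. At t=3 the remaining stream is a growing perpetuity with first payment D_4 = 2.40.
V_3 = D_4/(r−g) = 2.40/(0.1627−0.0344) = 18.7062
P₀ = V_3/(1+r)^3 = 18.7062/(1+0.1627)^3 = 11.9009

$11.90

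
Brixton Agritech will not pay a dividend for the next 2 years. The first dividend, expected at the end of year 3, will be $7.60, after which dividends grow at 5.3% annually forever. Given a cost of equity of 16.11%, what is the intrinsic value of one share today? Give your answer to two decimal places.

Deferred-dividend DDM. At t=2 the remaining stream is a growing perpetuity with first payment D_3 = 7.60.
V_2 = D_3/(r−g) = 7.60/(0.1611−0.053) = 70.3053
P₀ = V_2/(1+r)^2 = 70.3053/(1+0.1611)^2 = 52.1493

$52.15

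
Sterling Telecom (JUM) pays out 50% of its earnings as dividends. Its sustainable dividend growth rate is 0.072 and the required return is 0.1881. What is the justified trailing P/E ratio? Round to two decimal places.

4.62

Justified trailing P/E = b(1+g)/(r−g) = 0.50×(1+0.072)/(0.1881−0.072) = 4.6167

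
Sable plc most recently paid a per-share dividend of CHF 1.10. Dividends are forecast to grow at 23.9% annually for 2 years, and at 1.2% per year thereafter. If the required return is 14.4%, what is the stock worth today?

CHF 12.37

Two-stage DDM. Project D₁…D_2 at 0.239, terminal growth 0.012, discount at r = 0.144.
D_1 = 1.3629
D_2 = 1.6886
Terminal value at t=2: TV = D_3/(r−g) = 1.7089/(0.144−0.012) = 12.9462
P₀ = 1.3629/(1+0.144)^1 + 1.6886/(1+0.144)^2 + 12.9462/(1+0.144)^2 = 12.3738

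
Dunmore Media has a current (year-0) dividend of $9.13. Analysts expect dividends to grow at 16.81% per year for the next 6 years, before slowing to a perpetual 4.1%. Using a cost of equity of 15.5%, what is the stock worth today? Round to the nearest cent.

Two-stage DDM. Project D₁…D_6 at 0.1681, terminal growth 0.041, discount at r = 0.155.
D_1 = 10.6648
D_2 = 12.4575
D_3 = 14.5516
D_4 = 16.9977
D_5 = 19.8550
D_6 = 23.1927
Terminal value at t=6: TV = D_7/(r−g) = 24.1436/(0.155−0.041) = 211.7858
P₀ = 10.6648/(1+0.155)^1 + 12.4575/(1+0.155)^2 + 14.5516/(1+0.155)^3 + 16.9977/(1+0.155)^4 + 19.8550/(1+0.155)^5 + 23.1927/(1+0.155)^6 + 211.7858/(1+0.155)^6 = 146.2044

$146.20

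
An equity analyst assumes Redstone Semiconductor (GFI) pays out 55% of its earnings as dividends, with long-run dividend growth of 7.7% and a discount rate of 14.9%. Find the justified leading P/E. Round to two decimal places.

Justified leading P/E = b/(r−g) = 0.55/(0.149−0.077) = 7.6389

7.64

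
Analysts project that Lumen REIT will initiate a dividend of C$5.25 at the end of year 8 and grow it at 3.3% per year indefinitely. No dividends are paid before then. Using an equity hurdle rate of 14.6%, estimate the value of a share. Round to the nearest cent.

C$17.90

Deferred-dividend DDM. At t=7 the remaining stream is a growing perpetuity with first payment D_8 = 5.25.
V_7 = D_8/(r−g) = 5.25/(0.146−0.033) = 46.4602
P₀ = V_7/(1+r)^7 = 46.4602/(1+0.146)^7 = 17.8973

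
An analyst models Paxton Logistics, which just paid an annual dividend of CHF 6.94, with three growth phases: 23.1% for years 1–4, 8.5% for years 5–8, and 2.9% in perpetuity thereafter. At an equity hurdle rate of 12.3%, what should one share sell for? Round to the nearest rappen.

Three-stage DDM. Project D₁…D_8; terminal Gordon value at t=8 with g = 0.029; discount at r = 0.123.
D_1 = 8.5431
D_2 = 10.5166
D_3 = 12.9459
D_4 = 15.9365
D_5 = 17.2911
D_6 = 18.7608
D_7 = 20.3555
D_8 = 22.0857
TV_8 = 22.7262/(0.123−0.029) = 241.7676
P₀ = Σ Dₜ/(1+r)ᵗ + TV_8/(1+r)^8 = 167.4887

CHF 167.49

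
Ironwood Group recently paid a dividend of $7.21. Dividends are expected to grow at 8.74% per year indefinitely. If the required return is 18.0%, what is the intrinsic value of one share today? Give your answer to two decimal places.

Gordon growth model: P₀ = D₁/(r − g). D₁ = 7.21 × (1 + 0.0874) = 7.8402.
P₀ = 7.8402 / (0.18 − 0.0874) = 7.8402 / 0.0926 = 84.6669

$84.67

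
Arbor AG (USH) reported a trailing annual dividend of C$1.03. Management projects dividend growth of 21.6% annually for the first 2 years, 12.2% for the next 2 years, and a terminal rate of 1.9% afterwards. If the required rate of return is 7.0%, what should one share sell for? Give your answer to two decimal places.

C$34.58

Three-stage DDM. Project D₁…D_4; terminal Gordon value at t=4 with g = 0.019; discount at r = 0.07.
D_1 = 1.2525
D_2 = 1.5230
D_3 = 1.7088
D_4 = 1.9173
TV_4 = 1.9537/(0.07−0.019) = 38.3084
P₀ = Σ Dₜ/(1+r)ᵗ + TV_4/(1+r)^4 = 34.5837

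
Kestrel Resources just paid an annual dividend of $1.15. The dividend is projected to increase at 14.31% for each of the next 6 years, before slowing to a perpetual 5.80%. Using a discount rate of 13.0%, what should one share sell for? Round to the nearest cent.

$25.29

Two-stage DDM. Project D₁…D_6 at 0.1431, terminal growth 0.058, discount at r = 0.13.
D_1 = 1.3146
D_2 = 1.5027
D_3 = 1.7177
D_4 = 1.9635
D_5 = 2.2445
D_6 = 2.5657
Terminal value at t=6: TV = D_7/(r−g) = 2.7145/(0.13−0.058) = 37.7013
P₀ = 1.3146/(1+0.13)^1 + 1.5027/(1+0.13)^2 + 1.7177/(1+0.13)^3 + 1.9635/(1+0.13)^4 + 2.2445/(1+0.13)^5 + 2.5657/(1+0.13)^6 + 37.7013/(1+0.13)^6 = 25.2941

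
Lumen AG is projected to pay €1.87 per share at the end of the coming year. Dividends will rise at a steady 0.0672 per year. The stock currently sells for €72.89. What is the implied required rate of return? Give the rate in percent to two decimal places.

9.29%

Rearranging the constant-growth DDM: r = D₁/P₀ + g.
r = 1.8700 / 72.89 + 0.0672 = 0.02566 + 0.0672 = 0.09286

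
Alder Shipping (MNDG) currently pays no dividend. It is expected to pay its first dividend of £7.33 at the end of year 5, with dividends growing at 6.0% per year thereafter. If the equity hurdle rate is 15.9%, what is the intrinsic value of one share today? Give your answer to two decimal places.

Deferred-dividend DDM. At t=4 the remaining stream is a growing perpetuity with first payment D_5 = 7.33.
V_4 = D_5/(r−g) = 7.33/(0.159−0.06) = 74.0404
P₀ = V_4/(1+r)^4 = 74.0404/(1+0.159)^4 = 41.0332

£41.03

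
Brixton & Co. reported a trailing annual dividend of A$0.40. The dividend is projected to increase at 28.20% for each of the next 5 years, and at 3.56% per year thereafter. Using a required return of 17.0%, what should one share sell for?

Two-stage DDM. Project D₁…D_5 at 0.282, terminal growth 0.0356, discount at r = 0.17.
D_1 = 0.5128
D_2 = 0.6574
D_3 = 0.8428
D_4 = 1.0805
D_5 = 1.3852
Terminal value at t=5: TV = D_6/(r−g) = 1.4345/(0.17−0.0356) = 10.6732
P₀ = 0.5128/(1+0.17)^1 + 0.6574/(1+0.17)^2 + 0.8428/(1+0.17)^3 + 1.0805/(1+0.17)^4 + 1.3852/(1+0.17)^5 + 10.6732/(1+0.17)^5 = 7.5213

A$7.52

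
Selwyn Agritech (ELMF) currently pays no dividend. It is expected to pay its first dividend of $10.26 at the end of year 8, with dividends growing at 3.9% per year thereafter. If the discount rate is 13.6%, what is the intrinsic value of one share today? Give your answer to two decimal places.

Deferred-dividend DDM. At t=7 the remaining stream is a growing perpetuity with first payment D_8 = 10.26.
V_7 = D_8/(r−g) = 10.26/(0.136−0.039) = 105.7732
P₀ = V_7/(1+r)^7 = 105.7732/(1+0.136)^7 = 43.3239

$43.32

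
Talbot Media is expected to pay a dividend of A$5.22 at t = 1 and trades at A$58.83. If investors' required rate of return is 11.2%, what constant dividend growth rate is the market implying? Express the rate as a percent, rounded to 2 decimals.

2.33%

From P₀ = D₁/(r − g), the implied growth is g = r − D₁/P₀.
g = 0.112 − 5.22/58.83 = 0.112 − 0.08873 = 0.02327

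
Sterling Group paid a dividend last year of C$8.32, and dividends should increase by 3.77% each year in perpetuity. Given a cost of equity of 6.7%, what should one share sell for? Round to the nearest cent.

Gordon growth model: P₀ = D₁/(r − g). D₁ = 8.32 × (1 + 0.0377) = 8.6337.
P₀ = 8.6337 / (0.067 − 0.0377) = 8.6337 / 0.0293 = 294.6643

C$294.66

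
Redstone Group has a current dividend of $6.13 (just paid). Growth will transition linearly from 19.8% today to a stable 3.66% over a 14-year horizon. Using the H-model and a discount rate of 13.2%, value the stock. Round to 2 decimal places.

$139.20

H-model: P₀ = D₀[(1+g_L) + H(g_S−g_L)]/(r−g_L), with H = 14/2 = 7.
P₀ = 6.13 × [(1+0.0366) + 7×(0.198−0.0366)] / (0.132−0.0366)
   = 6.13 × 2.1664 / 0.0954 = 139.2037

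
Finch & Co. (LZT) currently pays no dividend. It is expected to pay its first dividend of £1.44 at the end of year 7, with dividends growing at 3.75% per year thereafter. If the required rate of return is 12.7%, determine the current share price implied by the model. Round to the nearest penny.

£7.85

Deferred-dividend DDM. At t=6 the remaining stream is a growing perpetuity with first payment D_7 = 1.44.
V_6 = D_7/(r−g) = 1.44/(0.127−0.0375) = 16.0894
P₀ = V_6/(1+r)^6 = 16.0894/(1+0.127)^6 = 7.8523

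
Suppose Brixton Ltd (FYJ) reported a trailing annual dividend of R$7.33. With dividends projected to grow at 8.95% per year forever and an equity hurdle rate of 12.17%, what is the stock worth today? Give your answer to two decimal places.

Gordon growth model: P₀ = D₁/(r − g). D₁ = 7.33 × (1 + 0.0895) = 7.9860.
P₀ = 7.9860 / (0.1217 − 0.0895) = 7.9860 / 0.0322 = 248.0135

R$248.01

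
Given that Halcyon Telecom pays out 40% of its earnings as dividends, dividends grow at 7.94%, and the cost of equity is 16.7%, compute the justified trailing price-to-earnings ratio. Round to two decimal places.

Justified trailing P/E = b(1+g)/(r−g) = 0.40×(1+0.0794)/(0.167−0.0794) = 4.9288

4.93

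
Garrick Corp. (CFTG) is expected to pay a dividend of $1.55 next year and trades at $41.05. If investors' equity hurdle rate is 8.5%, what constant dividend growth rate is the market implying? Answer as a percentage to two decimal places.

4.72%

From P₀ = D₁/(r − g), the implied growth is g = r − D₁/P₀.
g = 0.085 − 1.55/41.05 = 0.085 − 0.03776 = 0.04724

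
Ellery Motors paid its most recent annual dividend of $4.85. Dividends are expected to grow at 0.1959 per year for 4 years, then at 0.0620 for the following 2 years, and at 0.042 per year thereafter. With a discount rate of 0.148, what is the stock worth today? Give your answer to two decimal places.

$79.73

Three-stage DDM. Project D₁…D_6; terminal Gordon value at t=6 with g = 0.042; discount at r = 0.148.
D_1 = 5.8001
D_2 = 6.9364
D_3 = 8.2952
D_4 = 9.9202
D_5 = 10.5353
D_6 = 11.1885
TV_6 = 11.6584/(0.148−0.042) = 109.9847
P₀ = Σ Dₜ/(1+r)ᵗ + TV_6/(1+r)^6 = 79.7300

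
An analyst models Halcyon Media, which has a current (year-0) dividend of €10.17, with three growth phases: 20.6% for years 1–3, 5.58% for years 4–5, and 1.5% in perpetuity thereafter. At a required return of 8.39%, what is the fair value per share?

€260.66

Three-stage DDM. Project D₁…D_5; terminal Gordon value at t=5 with g = 0.015; discount at r = 0.0839.
D_1 = 12.2650
D_2 = 14.7916
D_3 = 17.8387
D_4 = 18.8341
D_5 = 19.8850
TV_5 = 20.1833/(0.0839−0.015) = 292.9362
P₀ = Σ Dₜ/(1+r)ᵗ + TV_5/(1+r)^5 = 260.6581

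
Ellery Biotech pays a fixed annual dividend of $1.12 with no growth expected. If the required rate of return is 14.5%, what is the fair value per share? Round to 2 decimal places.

Zero-growth DDM (perpetuity): P₀ = D/r = 1.12 / 0.145 = 7.7241

$7.72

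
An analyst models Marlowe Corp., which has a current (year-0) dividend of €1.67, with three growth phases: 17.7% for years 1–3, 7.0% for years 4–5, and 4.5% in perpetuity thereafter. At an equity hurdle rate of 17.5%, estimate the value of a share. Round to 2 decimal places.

€19.14

Three-stage DDM. Project D₁…D_5; terminal Gordon value at t=5 with g = 0.045; discount at r = 0.175.
D_1 = 1.9656
D_2 = 2.3135
D_3 = 2.7230
D_4 = 2.9136
D_5 = 3.1175
TV_5 = 3.2578/(0.175−0.045) = 25.0603
P₀ = Σ Dₜ/(1+r)ᵗ + TV_5/(1+r)^5 = 19.1367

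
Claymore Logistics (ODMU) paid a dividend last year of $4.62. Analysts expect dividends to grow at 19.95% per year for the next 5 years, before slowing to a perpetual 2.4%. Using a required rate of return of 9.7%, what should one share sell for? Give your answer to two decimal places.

$131.74

Two-stage DDM. Project D₁…D_5 at 0.1995, terminal growth 0.024, discount at r = 0.097.
D_1 = 5.5417
D_2 = 6.6473
D_3 = 7.9734
D_4 = 9.5641
D_5 = 11.4721
Terminal value at t=5: TV = D_6/(r−g) = 11.7474/(0.097−0.024) = 160.9238
P₀ = 5.5417/(1+0.097)^1 + 6.6473/(1+0.097)^2 + 7.9734/(1+0.097)^3 + 9.5641/(1+0.097)^4 + 11.4721/(1+0.097)^5 + 160.9238/(1+0.097)^5 = 131.7353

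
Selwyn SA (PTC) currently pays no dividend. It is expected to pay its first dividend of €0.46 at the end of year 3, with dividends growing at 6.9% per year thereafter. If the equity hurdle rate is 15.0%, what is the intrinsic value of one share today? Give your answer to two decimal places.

Deferred-dividend DDM. At t=2 the remaining stream is a growing perpetuity with first payment D_3 = 0.46.
V_2 = D_3/(r−g) = 0.46/(0.15−0.069) = 5.6790
P₀ = V_2/(1+r)^2 = 5.6790/(1+0.15)^2 = 4.2941

€4.29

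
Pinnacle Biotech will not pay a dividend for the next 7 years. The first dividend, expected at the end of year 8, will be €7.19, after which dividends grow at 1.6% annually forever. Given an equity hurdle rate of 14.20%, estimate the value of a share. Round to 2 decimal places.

Deferred-dividend DDM. At t=7 the remaining stream is a growing perpetuity with first payment D_8 = 7.19.
V_7 = D_8/(r−g) = 7.19/(0.142−0.016) = 57.0635
P₀ = V_7/(1+r)^7 = 57.0635/(1+0.142)^7 = 22.5266

€22.53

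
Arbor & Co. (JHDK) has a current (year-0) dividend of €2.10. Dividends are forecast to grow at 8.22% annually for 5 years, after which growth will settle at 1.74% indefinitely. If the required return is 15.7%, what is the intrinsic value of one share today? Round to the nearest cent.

Two-stage DDM. Project D₁…D_5 at 0.0822, terminal growth 0.0174, discount at r = 0.157.
D_1 = 2.2726
D_2 = 2.4594
D_3 = 2.6616
D_4 = 2.8804
D_5 = 3.1171
Terminal value at t=5: TV = D_6/(r−g) = 3.1714/(0.157−0.0174) = 22.7176
P₀ = 2.2726/(1+0.157)^1 + 2.4594/(1+0.157)^2 + 2.6616/(1+0.157)^3 + 2.8804/(1+0.157)^4 + 3.1171/(1+0.157)^5 + 22.7176/(1+0.157)^5 = 19.5879

€19.59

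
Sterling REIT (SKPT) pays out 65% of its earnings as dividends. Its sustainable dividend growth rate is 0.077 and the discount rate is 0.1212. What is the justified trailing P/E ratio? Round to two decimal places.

Justified trailing P/E = b(1+g)/(r−g) = 0.65×(1+0.077)/(0.1212−0.077) = 15.8382

15.84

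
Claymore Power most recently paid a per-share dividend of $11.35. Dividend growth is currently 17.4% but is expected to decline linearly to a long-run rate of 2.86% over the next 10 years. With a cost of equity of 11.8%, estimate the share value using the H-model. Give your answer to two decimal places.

$222.89

H-model: P₀ = D₀[(1+g_L) + H(g_S−g_L)]/(r−g_L), with H = 10/2 = 5.
P₀ = 11.35 × [(1+0.0286) + 5×(0.174−0.0286)] / (0.118−0.0286)
   = 11.35 × 1.7556 / 0.0894 = 222.8866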